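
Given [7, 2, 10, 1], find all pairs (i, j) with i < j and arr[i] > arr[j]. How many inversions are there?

Finding inversions in [7, 2, 10, 1]:

(0, 1): arr[0]=7 > arr[1]=2
(0, 3): arr[0]=7 > arr[3]=1
(1, 3): arr[1]=2 > arr[3]=1
(2, 3): arr[2]=10 > arr[3]=1

Total inversions: 4

The array has 4 inversion(s): (0,1), (0,3), (1,3), (2,3). Each pair (i,j) satisfies i < j and arr[i] > arr[j].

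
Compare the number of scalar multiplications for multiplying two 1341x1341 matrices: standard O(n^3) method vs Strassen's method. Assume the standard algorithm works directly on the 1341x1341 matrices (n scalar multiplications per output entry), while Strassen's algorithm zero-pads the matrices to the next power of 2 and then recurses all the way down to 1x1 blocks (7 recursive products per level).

Matrix multiplication for 1341x1341 matrices:

Strassen's algorithm requires power-of-2 dimensions. Pad 1341x1341 to 2048x2048 (next power of 2).

Standard algorithm: 1341^3 = 2411494821 multiplications
Strassen's algorithm: 7^(log2(2048)) = 7^11 = 1977326743 multiplications
Savings: 2411494821 - 1977326743 = 434168078 multiplications

Standard: 2411494821 multiplications (1341^3). Strassen: 1977326743 multiplications (7^11, after padding to 2048x2048). Strassen reduces 8 recursive multiplications to 7 at each level.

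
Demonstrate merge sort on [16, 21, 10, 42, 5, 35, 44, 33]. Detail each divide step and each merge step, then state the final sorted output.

Merge sort trace:

Split: [16, 21, 10, 42, 5, 35, 44, 33] -> [16, 21, 10, 42] and [5, 35, 44, 33]
  Split: [16, 21, 10, 42] -> [16, 21] and [10, 42]
    Split: [16, 21] -> [16] and [21]
    Merge: [16] + [21] -> [16, 21]
    Split: [10, 42] -> [10] and [42]
    Merge: [10] + [42] -> [10, 42]
  Merge: [16, 21] + [10, 42] -> [10, 16, 21, 42]
  Split: [5, 35, 44, 33] -> [5, 35] and [44, 33]
    Split: [5, 35] -> [5] and [35]
    Merge: [5] + [35] -> [5, 35]
    Split: [44, 33] -> [44] and [33]
    Merge: [44] + [33] -> [33, 44]
  Merge: [5, 35] + [33, 44] -> [5, 33, 35, 44]
Merge: [10, 16, 21, 42] + [5, 33, 35, 44] -> [5, 10, 16, 21, 33, 35, 42, 44]

Final sorted array: [5, 10, 16, 21, 33, 35, 42, 44]

The merge sort proceeds by recursively splitting the array and merging sorted halves.
After all merges, the sorted array is [5, 10, 16, 21, 33, 35, 42, 44].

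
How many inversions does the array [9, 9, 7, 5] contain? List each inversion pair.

Finding inversions in [9, 9, 7, 5]:

(0, 2): arr[0]=9 > arr[2]=7
(0, 3): arr[0]=9 > arr[3]=5
(1, 2): arr[1]=9 > arr[2]=7
(1, 3): arr[1]=9 > arr[3]=5
(2, 3): arr[2]=7 > arr[3]=5

Total inversions: 5

The array has 5 inversion(s): (0,2), (0,3), (1,2), (1,3), (2,3). Each pair (i,j) satisfies i < j and arr[i] > arr[j].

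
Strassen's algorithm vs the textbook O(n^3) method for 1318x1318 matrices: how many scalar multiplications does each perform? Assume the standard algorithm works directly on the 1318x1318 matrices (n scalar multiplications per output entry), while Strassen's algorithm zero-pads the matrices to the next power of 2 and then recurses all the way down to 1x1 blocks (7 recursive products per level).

Matrix multiplication for 1318x1318 matrices:

Strassen's algorithm requires power-of-2 dimensions. Pad 1318x1318 to 2048x2048 (next power of 2).

Standard algorithm: 1318^3 = 2289529432 multiplications
Strassen's algorithm: 7^(log2(2048)) = 7^11 = 1977326743 multiplications
Savings: 2289529432 - 1977326743 = 312202689 multiplications

Standard: 2289529432 multiplications (1318^3). Strassen: 1977326743 multiplications (7^11, after padding to 2048x2048). Strassen reduces 8 recursive multiplications to 7 at each level.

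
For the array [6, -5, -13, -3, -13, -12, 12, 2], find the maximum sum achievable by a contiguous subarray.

Using Kadane's algorithm on [6, -5, -13, -3, -13, -12, 12, 2]:

Scanning through the array:
Position 1 (value -5): max_ending_here = 1, max_so_far = 6
Position 2 (value -13): max_ending_here = -12, max_so_far = 6
Position 3 (value -3): max_ending_here = -3, max_so_far = 6
Position 4 (value -13): max_ending_here = -13, max_so_far = 6
Position 5 (value -12): max_ending_here = -12, max_so_far = 6
Position 6 (value 12): max_ending_here = 12, max_so_far = 12
Position 7 (value 2): max_ending_here = 14, max_so_far = 14

Maximum subarray: [12, 2]
Maximum sum: 14

The maximum subarray is [12, 2] with sum 14. This subarray runs from index 6 to index 7.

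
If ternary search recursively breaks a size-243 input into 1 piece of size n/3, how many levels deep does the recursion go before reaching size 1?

For divide and conquer with division factor 3:

Problem sizes at each level:
Level 0: 243
Level 1: 81
Level 2: 27
Level 3: 9
Level 4: 3
Level 5: 1

The root is level 0 and the size-1 base case is level 5 (the tree spans levels 0 through 5, i.e. 6 levels counting the root), so the depth is the number of divisions: log_3(243) = 5

The recursion tree depth is log_3(243) = 5. At each level, the problem size is divided by 3, so it takes 5 divisions to reduce to a base case of size 1. The algorithm makes 1 recursive call at each level.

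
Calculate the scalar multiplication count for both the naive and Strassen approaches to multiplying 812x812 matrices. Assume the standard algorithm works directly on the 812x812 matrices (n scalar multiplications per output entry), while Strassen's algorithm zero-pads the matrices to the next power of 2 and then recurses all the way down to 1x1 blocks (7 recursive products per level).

Matrix multiplication for 812x812 matrices:

Strassen's algorithm requires power-of-2 dimensions. Pad 812x812 to 1024x1024 (next power of 2).

Standard algorithm: 812^3 = 535387328 multiplications
Strassen's algorithm: 7^(log2(1024)) = 7^10 = 282475249 multiplications
Savings: 535387328 - 282475249 = 252912079 multiplications

Standard: 535387328 multiplications (812^3). Strassen: 282475249 multiplications (7^10, after padding to 1024x1024). Strassen reduces 8 recursive multiplications to 7 at each level.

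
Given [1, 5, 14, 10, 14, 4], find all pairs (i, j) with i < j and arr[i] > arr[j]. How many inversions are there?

Finding inversions in [1, 5, 14, 10, 14, 4]:

(1, 5): arr[1]=5 > arr[5]=4
(2, 3): arr[2]=14 > arr[3]=10
(2, 5): arr[2]=14 > arr[5]=4
(3, 5): arr[3]=10 > arr[5]=4
(4, 5): arr[4]=14 > arr[5]=4

Total inversions: 5

The array has 5 inversion(s): (1,5), (2,3), (2,5), (3,5), (4,5). Each pair (i,j) satisfies i < j and arr[i] > arr[j].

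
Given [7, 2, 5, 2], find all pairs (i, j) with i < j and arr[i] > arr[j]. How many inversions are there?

Finding inversions in [7, 2, 5, 2]:

(0, 1): arr[0]=7 > arr[1]=2
(0, 2): arr[0]=7 > arr[2]=5
(0, 3): arr[0]=7 > arr[3]=2
(2, 3): arr[2]=5 > arr[3]=2

Total inversions: 4

The array has 4 inversion(s): (0,1), (0,2), (0,3), (2,3). Each pair (i,j) satisfies i < j and arr[i] > arr[j].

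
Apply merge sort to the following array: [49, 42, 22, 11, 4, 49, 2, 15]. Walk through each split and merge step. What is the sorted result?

Merge sort trace:

Split: [49, 42, 22, 11, 4, 49, 2, 15] -> [49, 42, 22, 11] and [4, 49, 2, 15]
  Split: [49, 42, 22, 11] -> [49, 42] and [22, 11]
    Split: [49, 42] -> [49] and [42]
    Merge: [49] + [42] -> [42, 49]
    Split: [22, 11] -> [22] and [11]
    Merge: [22] + [11] -> [11, 22]
  Merge: [42, 49] + [11, 22] -> [11, 22, 42, 49]
  Split: [4, 49, 2, 15] -> [4, 49] and [2, 15]
    Split: [4, 49] -> [4] and [49]
    Merge: [4] + [49] -> [4, 49]
    Split: [2, 15] -> [2] and [15]
    Merge: [2] + [15] -> [2, 15]
  Merge: [4, 49] + [2, 15] -> [2, 4, 15, 49]
Merge: [11, 22, 42, 49] + [2, 4, 15, 49] -> [2, 4, 11, 15, 22, 42, 49, 49]

Final sorted array: [2, 4, 11, 15, 22, 42, 49, 49]

The merge sort proceeds by recursively splitting the array and merging sorted halves.
After all merges, the sorted array is [2, 4, 11, 15, 22, 42, 49, 49].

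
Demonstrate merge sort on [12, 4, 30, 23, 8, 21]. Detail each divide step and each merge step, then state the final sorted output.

Merge sort trace:

Split: [12, 4, 30, 23, 8, 21] -> [12, 4, 30] and [23, 8, 21]
  Split: [12, 4, 30] -> [12] and [4, 30]
    Split: [4, 30] -> [4] and [30]
    Merge: [4] + [30] -> [4, 30]
  Merge: [12] + [4, 30] -> [4, 12, 30]
  Split: [23, 8, 21] -> [23] and [8, 21]
    Split: [8, 21] -> [8] and [21]
    Merge: [8] + [21] -> [8, 21]
  Merge: [23] + [8, 21] -> [8, 21, 23]
Merge: [4, 12, 30] + [8, 21, 23] -> [4, 8, 12, 21, 23, 30]

Final sorted array: [4, 8, 12, 21, 23, 30]

The merge sort proceeds by recursively splitting the array and merging sorted halves.
After all merges, the sorted array is [4, 8, 12, 21, 23, 30].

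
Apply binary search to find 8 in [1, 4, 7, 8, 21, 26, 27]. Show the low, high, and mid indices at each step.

Binary search for 8 in [1, 4, 7, 8, 21, 26, 27]:

lo=0, hi=6, mid=3, arr[mid]=8 -> Found target at index 3!

Binary search finds 8 at index 3 after 1 comparisons. The search repeatedly halves the search space by comparing with the middle element.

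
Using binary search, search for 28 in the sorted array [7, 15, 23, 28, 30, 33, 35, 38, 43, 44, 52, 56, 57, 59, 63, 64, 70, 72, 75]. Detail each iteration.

Binary search for 28 in [7, 15, 23, 28, 30, 33, 35, 38, 43, 44, 52, 56, 57, 59, 63, 64, 70, 72, 75]:

lo=0, hi=18, mid=9, arr[mid]=44 -> 44 > 28, search left half
lo=0, hi=8, mid=4, arr[mid]=30 -> 30 > 28, search left half
lo=0, hi=3, mid=1, arr[mid]=15 -> 15 < 28, search right half
lo=2, hi=3, mid=2, arr[mid]=23 -> 23 < 28, search right half
lo=3, hi=3, mid=3, arr[mid]=28 -> Found target at index 3!

Binary search finds 28 at index 3 after 5 comparisons. The search repeatedly halves the search space by comparing with the middle element.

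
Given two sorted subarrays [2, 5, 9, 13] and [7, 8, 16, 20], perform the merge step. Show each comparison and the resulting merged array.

Merging process:

Compare 2 vs 7: take 2 from left. Merged: [2]
Compare 5 vs 7: take 5 from left. Merged: [2, 5]
Compare 9 vs 7: take 7 from right. Merged: [2, 5, 7]
Compare 9 vs 8: take 8 from right. Merged: [2, 5, 7, 8]
Compare 9 vs 16: take 9 from left. Merged: [2, 5, 7, 8, 9]
Compare 13 vs 16: take 13 from left. Merged: [2, 5, 7, 8, 9, 13]
Append remaining from right: [16, 20]. Merged: [2, 5, 7, 8, 9, 13, 16, 20]

Final merged array: [2, 5, 7, 8, 9, 13, 16, 20]
Total comparisons: 6

The merged array is [2, 5, 7, 8, 9, 13, 16, 20], requiring 6 comparisons. The merge step runs in O(n) time where n is the total number of elements.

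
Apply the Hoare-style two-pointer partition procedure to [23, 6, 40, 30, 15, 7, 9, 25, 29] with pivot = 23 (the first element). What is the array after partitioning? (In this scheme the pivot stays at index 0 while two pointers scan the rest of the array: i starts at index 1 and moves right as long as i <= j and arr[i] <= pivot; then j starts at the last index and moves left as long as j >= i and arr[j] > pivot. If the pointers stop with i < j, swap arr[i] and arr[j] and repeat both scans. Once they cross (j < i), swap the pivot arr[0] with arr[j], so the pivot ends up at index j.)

Hoare-style two-pointer partition with pivot = 23:

Initial array: [23, 6, 40, 30, 15, 7, 9, 25, 29]

Pointers start at i = 1, j = 8.
i stops at index 2 (arr[2]=40 > 23), j stops at index 6 (arr[6]=9 <= 23): swap arr[2] and arr[6], array becomes [23, 6, 9, 30, 15, 7, 40, 25, 29]
i stops at index 3 (arr[3]=30 > 23), j stops at index 5 (arr[5]=7 <= 23): swap arr[3] and arr[5], array becomes [23, 6, 9, 7, 15, 30, 40, 25, 29]
i ends at 5, j ends at 4: the pointers have crossed (j < i), so scanning stops.

Swap pivot arr[0] with arr[4] to place pivot at position 4: [15, 6, 9, 7, 23, 30, 40, 25, 29]
Pivot position: 4

After partitioning with pivot 23, the array becomes [15, 6, 9, 7, 23, 30, 40, 25, 29]. The pivot is placed at index 4. All elements to the left of the pivot are <= 23, and all elements to the right are > 23.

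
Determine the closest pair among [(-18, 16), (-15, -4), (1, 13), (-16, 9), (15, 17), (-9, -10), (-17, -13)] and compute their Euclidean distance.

Computing all pairwise distances among 7 points:

d((-18, 16), (-15, -4)) = 20.2237
d((-18, 16), (1, 13)) = 19.2354
d((-18, 16), (-16, 9)) = 7.2801 <-- minimum
d((-18, 16), (15, 17)) = 33.0151
d((-18, 16), (-9, -10)) = 27.5136
d((-18, 16), (-17, -13)) = 29.0172
d((-15, -4), (1, 13)) = 23.3452
d((-15, -4), (-16, 9)) = 13.0384
d((-15, -4), (15, 17)) = 36.6197
d((-15, -4), (-9, -10)) = 8.4853
d((-15, -4), (-17, -13)) = 9.2195
d((1, 13), (-16, 9)) = 17.4642
d((1, 13), (15, 17)) = 14.5602
d((1, 13), (-9, -10)) = 25.0799
d((1, 13), (-17, -13)) = 31.6228
d((-16, 9), (15, 17)) = 32.0156
d((-16, 9), (-9, -10)) = 20.2485
d((-16, 9), (-17, -13)) = 22.0227
d((15, 17), (-9, -10)) = 36.1248
d((15, 17), (-17, -13)) = 43.8634
d((-9, -10), (-17, -13)) = 8.544

Closest pair: (-18, 16) and (-16, 9) with distance 7.2801

The closest pair is (-18, 16) and (-16, 9) with Euclidean distance 7.2801. For 7 points, brute-force pairwise comparison is shown above. For large n, the divide-and-conquer algorithm (sort by x, recurse on halves, check the dividing strip) achieves O(n log n).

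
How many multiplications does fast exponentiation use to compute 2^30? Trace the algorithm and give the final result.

Computing 2^30 by squaring (build up from 2^1; each line after the first costs one multiplication):

2^1 = 2
2^2 = (2^1)^2 = 2^2 = 4
2^3 = 2 * 2^2 = 2 * 4 = 8
2^6 = (2^3)^2 = 8^2 = 64
2^7 = 2 * 2^6 = 2 * 64 = 128
2^14 = (2^7)^2 = 128^2 = 16384
2^15 = 2 * 2^14 = 2 * 16384 = 32768
2^30 = (2^15)^2 = 32768^2 = 1073741824

Result: 1073741824
Multiplications needed: 7 (7 lines after 2^1)

2^30 = 1073741824. Using exponentiation by squaring, this requires 7 multiplications. The key idea: if the exponent is even, square the half-power; if odd, multiply by the base once.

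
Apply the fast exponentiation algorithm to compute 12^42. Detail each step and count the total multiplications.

Computing 12^42 by squaring (build up from 12^1; each line after the first costs one multiplication):

12^1 = 12
12^2 = (12^1)^2 = 12^2 = 144
12^4 = (12^2)^2 = 144^2 = 20736
12^5 = 12 * 12^4 = 12 * 20736 = 248832
12^10 = (12^5)^2 = 248832^2 = 61917364224
12^20 = (12^10)^2 = 61917364224^2 = 3833759992447475122176
12^21 = 12 * 12^20 = 12 * 3833759992447475122176 = 46005119909369701466112
12^42 = (12^21)^2 = 46005119909369701466112^2 = 2116471057875484488839167999221661362284396544

Result: 2116471057875484488839167999221661362284396544
Multiplications needed: 7 (7 lines after 12^1)

12^42 = 2116471057875484488839167999221661362284396544. Using exponentiation by squaring, this requires 7 multiplications. The key idea: if the exponent is even, square the half-power; if odd, multiply by the base once.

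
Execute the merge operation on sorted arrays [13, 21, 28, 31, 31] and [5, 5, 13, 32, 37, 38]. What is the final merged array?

Merging process:

Compare 13 vs 5: take 5 from right. Merged: [5]
Compare 13 vs 5: take 5 from right. Merged: [5, 5]
Compare 13 vs 13: take 13 from left. Merged: [5, 5, 13]
Compare 21 vs 13: take 13 from right. Merged: [5, 5, 13, 13]
Compare 21 vs 32: take 21 from left. Merged: [5, 5, 13, 13, 21]
Compare 28 vs 32: take 28 from left. Merged: [5, 5, 13, 13, 21, 28]
Compare 31 vs 32: take 31 from left. Merged: [5, 5, 13, 13, 21, 28, 31]
Compare 31 vs 32: take 31 from left. Merged: [5, 5, 13, 13, 21, 28, 31, 31]
Append remaining from right: [32, 37, 38]. Merged: [5, 5, 13, 13, 21, 28, 31, 31, 32, 37, 38]

Final merged array: [5, 5, 13, 13, 21, 28, 31, 31, 32, 37, 38]
Total comparisons: 8

The merged array is [5, 5, 13, 13, 21, 28, 31, 31, 32, 37, 38], requiring 8 comparisons. The merge step runs in O(n) time where n is the total number of elements.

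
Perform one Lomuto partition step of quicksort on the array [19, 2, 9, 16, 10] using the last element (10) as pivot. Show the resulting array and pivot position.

Lomuto partition with pivot = 10:

Initial array: [19, 2, 9, 16, 10]

arr[0]=19 > 10: no swap
arr[1]=2 <= 10: swap with position 0, array becomes [2, 19, 9, 16, 10]
arr[2]=9 <= 10: swap with position 1, array becomes [2, 9, 19, 16, 10]
arr[3]=16 > 10: no swap

Place pivot at position 2: [2, 9, 10, 16, 19]
Pivot position: 2

After partitioning with pivot 10, the array becomes [2, 9, 10, 16, 19]. The pivot is placed at index 2. All elements to the left of the pivot are <= 10, and all elements to the right are > 10.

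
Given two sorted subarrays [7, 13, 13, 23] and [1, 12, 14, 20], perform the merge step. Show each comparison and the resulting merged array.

Merging process:

Compare 7 vs 1: take 1 from right. Merged: [1]
Compare 7 vs 12: take 7 from left. Merged: [1, 7]
Compare 13 vs 12: take 12 from right. Merged: [1, 7, 12]
Compare 13 vs 14: take 13 from left. Merged: [1, 7, 12, 13]
Compare 13 vs 14: take 13 from left. Merged: [1, 7, 12, 13, 13]
Compare 23 vs 14: take 14 from right. Merged: [1, 7, 12, 13, 13, 14]
Compare 23 vs 20: take 20 from right. Merged: [1, 7, 12, 13, 13, 14, 20]
Append remaining from left: [23]. Merged: [1, 7, 12, 13, 13, 14, 20, 23]

Final merged array: [1, 7, 12, 13, 13, 14, 20, 23]
Total comparisons: 7

The merged array is [1, 7, 12, 13, 13, 14, 20, 23], requiring 7 comparisons. The merge step runs in O(n) time where n is the total number of elements.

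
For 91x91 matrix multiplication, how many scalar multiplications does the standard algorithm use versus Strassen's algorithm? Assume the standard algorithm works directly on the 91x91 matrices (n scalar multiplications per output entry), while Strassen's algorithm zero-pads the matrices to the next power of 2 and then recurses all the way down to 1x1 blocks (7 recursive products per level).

Matrix multiplication for 91x91 matrices:

Strassen's algorithm requires power-of-2 dimensions. Pad 91x91 to 128x128 (next power of 2).

Standard algorithm: 91^3 = 753571 multiplications
Strassen's algorithm: 7^(log2(128)) = 7^7 = 823543 multiplications
Difference: 753571 - 823543 = -69972 (Strassen uses MORE here due to padding overhead — for small or just-over-power-of-2 n, padding can outweigh the per-level savings)

Standard: 753571 multiplications (91^3). Strassen: 823543 multiplications (7^7, after padding to 128x128). Strassen reduces 8 recursive multiplications to 7 at each level.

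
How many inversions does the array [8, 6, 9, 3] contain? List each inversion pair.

Finding inversions in [8, 6, 9, 3]:

(0, 1): arr[0]=8 > arr[1]=6
(0, 3): arr[0]=8 > arr[3]=3
(1, 3): arr[1]=6 > arr[3]=3
(2, 3): arr[2]=9 > arr[3]=3

Total inversions: 4

The array has 4 inversion(s): (0,1), (0,3), (1,3), (2,3). Each pair (i,j) satisfies i < j and arr[i] > arr[j].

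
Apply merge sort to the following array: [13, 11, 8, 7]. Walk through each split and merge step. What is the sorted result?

Merge sort trace:

Split: [13, 11, 8, 7] -> [13, 11] and [8, 7]
  Split: [13, 11] -> [13] and [11]
  Merge: [13] + [11] -> [11, 13]
  Split: [8, 7] -> [8] and [7]
  Merge: [8] + [7] -> [7, 8]
Merge: [11, 13] + [7, 8] -> [7, 8, 11, 13]

Final sorted array: [7, 8, 11, 13]

The merge sort proceeds by recursively splitting the array and merging sorted halves.
After all merges, the sorted array is [7, 8, 11, 13].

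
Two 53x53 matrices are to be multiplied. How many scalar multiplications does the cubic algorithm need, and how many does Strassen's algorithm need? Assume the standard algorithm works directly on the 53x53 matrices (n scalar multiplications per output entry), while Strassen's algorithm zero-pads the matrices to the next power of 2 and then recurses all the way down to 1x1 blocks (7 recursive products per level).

Matrix multiplication for 53x53 matrices:

Strassen's algorithm requires power-of-2 dimensions. Pad 53x53 to 64x64 (next power of 2).

Standard algorithm: 53^3 = 148877 multiplications
Strassen's algorithm: 7^(log2(64)) = 7^6 = 117649 multiplications
Savings: 148877 - 117649 = 31228 multiplications

Standard: 148877 multiplications (53^3). Strassen: 117649 multiplications (7^6, after padding to 64x64). Strassen reduces 8 recursive multiplications to 7 at each level.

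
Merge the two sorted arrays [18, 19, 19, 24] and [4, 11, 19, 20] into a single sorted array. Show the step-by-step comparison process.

Merging process:

Compare 18 vs 4: take 4 from right. Merged: [4]
Compare 18 vs 11: take 11 from right. Merged: [4, 11]
Compare 18 vs 19: take 18 from left. Merged: [4, 11, 18]
Compare 19 vs 19: take 19 from left. Merged: [4, 11, 18, 19]
Compare 19 vs 19: take 19 from left. Merged: [4, 11, 18, 19, 19]
Compare 24 vs 19: take 19 from right. Merged: [4, 11, 18, 19, 19, 19]
Compare 24 vs 20: take 20 from right. Merged: [4, 11, 18, 19, 19, 19, 20]
Append remaining from left: [24]. Merged: [4, 11, 18, 19, 19, 19, 20, 24]

Final merged array: [4, 11, 18, 19, 19, 19, 20, 24]
Total comparisons: 7

The merged array is [4, 11, 18, 19, 19, 19, 20, 24], requiring 7 comparisons. The merge step runs in O(n) time where n is the total number of elements.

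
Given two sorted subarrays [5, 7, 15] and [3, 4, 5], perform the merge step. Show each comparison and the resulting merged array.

Merging process:

Compare 5 vs 3: take 3 from right. Merged: [3]
Compare 5 vs 4: take 4 from right. Merged: [3, 4]
Compare 5 vs 5: take 5 from left. Merged: [3, 4, 5]
Compare 7 vs 5: take 5 from right. Merged: [3, 4, 5, 5]
Append remaining from left: [7, 15]. Merged: [3, 4, 5, 5, 7, 15]

Final merged array: [3, 4, 5, 5, 7, 15]
Total comparisons: 4

The merged array is [3, 4, 5, 5, 7, 15], requiring 4 comparisons. The merge step runs in O(n) time where n is the total number of elements.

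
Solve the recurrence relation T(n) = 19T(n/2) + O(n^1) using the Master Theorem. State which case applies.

Master Theorem for T(n) = 19T(n/2) + O(n^1):

a = 19, b = 2, c = 1
log_b(a) = log_2(19) = 4.2479

Case 1: c = 1 < log_2(19) = 4.2479
T(n) = O(n^(log_2 19))

For T(n) = 19T(n/2) + O(n^1): log_2(19) = 4.2479. This is Case 1 of the Master Theorem (c < log_b(a), work dominated by leaves), giving O(n^(log_2 19)).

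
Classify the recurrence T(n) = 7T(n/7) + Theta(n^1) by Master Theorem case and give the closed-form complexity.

Master Theorem for T(n) = 7T(n/7) + O(n^1):

a = 7, b = 7, c = 1
log_b(a) = log_7(7) = 1.0000

Case 2: c = 1 = log_7(7) = 1.0000
T(n) = O(n^1 log n) = O(n log n)

For T(n) = 7T(n/7) + O(n^1): log_7(7) = 1.0000. This is Case 2 of the Master Theorem (c = log_b(a), equal work at all levels), giving O(n log n).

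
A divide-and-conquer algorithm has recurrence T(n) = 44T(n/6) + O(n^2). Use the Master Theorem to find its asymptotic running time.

Master Theorem for T(n) = 44T(n/6) + O(n^2):

a = 44, b = 6, c = 2
log_b(a) = log_6(44) = 2.1120

Case 1: c = 2 < log_6(44) = 2.1120
T(n) = O(n^(log_6 44))

For T(n) = 44T(n/6) + O(n^2): log_6(44) = 2.1120. This is Case 1 of the Master Theorem (c < log_b(a), work dominated by leaves), giving O(n^(log_6 44)).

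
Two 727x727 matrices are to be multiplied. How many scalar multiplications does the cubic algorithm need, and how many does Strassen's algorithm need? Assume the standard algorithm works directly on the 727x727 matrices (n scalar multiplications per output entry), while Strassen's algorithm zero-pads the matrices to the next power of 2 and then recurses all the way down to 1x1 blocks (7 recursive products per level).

Matrix multiplication for 727x727 matrices:

Strassen's algorithm requires power-of-2 dimensions. Pad 727x727 to 1024x1024 (next power of 2).

Standard algorithm: 727^3 = 384240583 multiplications
Strassen's algorithm: 7^(log2(1024)) = 7^10 = 282475249 multiplications
Savings: 384240583 - 282475249 = 101765334 multiplications

Standard: 384240583 multiplications (727^3). Strassen: 282475249 multiplications (7^10, after padding to 1024x1024). Strassen reduces 8 recursive multiplications to 7 at each level.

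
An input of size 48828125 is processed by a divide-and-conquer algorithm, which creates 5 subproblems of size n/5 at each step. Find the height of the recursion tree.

For divide and conquer with division factor 5:

Problem sizes at each level:
Level 0: 48828125
Level 1: 9765625
Level 2: 1953125
Level 3: 390625
Level 4: 78125
Level 5: 15625
Level 6: 3125
Level 7: 625
Level 8: 125
Level 9: 25
Level 10: 5
Level 11: 1

The root is level 0 and the size-1 base case is level 11 (the tree spans levels 0 through 11, i.e. 12 levels counting the root), so the depth is the number of divisions: log_5(48828125) = 11

The recursion tree depth is log_5(48828125) = 11. At each level, the problem size is divided by 5, so it takes 11 divisions to reduce to a base case of size 1. The algorithm makes 5 recursive calls at each level.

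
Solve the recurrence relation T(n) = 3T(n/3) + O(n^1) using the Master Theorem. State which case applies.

Master Theorem for T(n) = 3T(n/3) + O(n^1):

a = 3, b = 3, c = 1
log_b(a) = log_3(3) = 1.0000

Case 2: c = 1 = log_3(3) = 1.0000
T(n) = O(n^1 log n) = O(n log n)

For T(n) = 3T(n/3) + O(n^1): log_3(3) = 1.0000. This is Case 2 of the Master Theorem (c = log_b(a), equal work at all levels), giving O(n log n).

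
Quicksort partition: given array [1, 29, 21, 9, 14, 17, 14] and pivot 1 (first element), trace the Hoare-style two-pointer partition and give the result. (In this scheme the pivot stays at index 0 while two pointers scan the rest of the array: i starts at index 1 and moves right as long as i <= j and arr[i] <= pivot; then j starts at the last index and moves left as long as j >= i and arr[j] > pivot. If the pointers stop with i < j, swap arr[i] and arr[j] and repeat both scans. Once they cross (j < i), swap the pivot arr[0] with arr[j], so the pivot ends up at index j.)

Hoare-style two-pointer partition with pivot = 1:

Initial array: [1, 29, 21, 9, 14, 17, 14]

Pointers start at i = 1, j = 6.
i ends at 1, j ends at 0: the pointers have crossed (j < i), so scanning stops.

j = 0, so swapping arr[0] with arr[j] leaves the pivot at position 0: [1, 29, 21, 9, 14, 17, 14]
Pivot position: 0

After partitioning with pivot 1, the array becomes [1, 29, 21, 9, 14, 17, 14]. The pivot is placed at index 0. All elements to the left of the pivot are <= 1, and all elements to the right are > 1.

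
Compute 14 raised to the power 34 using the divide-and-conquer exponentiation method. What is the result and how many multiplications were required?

Computing 14^34 by squaring (build up from 14^1; each line after the first costs one multiplication):

14^1 = 14
14^2 = (14^1)^2 = 14^2 = 196
14^4 = (14^2)^2 = 196^2 = 38416
14^8 = (14^4)^2 = 38416^2 = 1475789056
14^16 = (14^8)^2 = 1475789056^2 = 2177953337809371136
14^17 = 14 * 14^16 = 14 * 2177953337809371136 = 30491346729331195904
14^34 = (14^17)^2 = 30491346729331195904^2 = 929722225368296217729286886758826377216

Result: 929722225368296217729286886758826377216
Multiplications needed: 6 (6 lines after 14^1)

14^34 = 929722225368296217729286886758826377216. Using exponentiation by squaring, this requires 6 multiplications. The key idea: if the exponent is even, square the half-power; if odd, multiply by the base once.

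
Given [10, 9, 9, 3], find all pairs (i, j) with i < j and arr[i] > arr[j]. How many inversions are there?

Finding inversions in [10, 9, 9, 3]:

(0, 1): arr[0]=10 > arr[1]=9
(0, 2): arr[0]=10 > arr[2]=9
(0, 3): arr[0]=10 > arr[3]=3
(1, 3): arr[1]=9 > arr[3]=3
(2, 3): arr[2]=9 > arr[3]=3

Total inversions: 5

The array has 5 inversion(s): (0,1), (0,2), (0,3), (1,3), (2,3). Each pair (i,j) satisfies i < j and arr[i] > arr[j].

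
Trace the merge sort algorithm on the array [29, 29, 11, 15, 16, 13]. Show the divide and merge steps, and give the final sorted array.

Merge sort trace:

Split: [29, 29, 11, 15, 16, 13] -> [29, 29, 11] and [15, 16, 13]
  Split: [29, 29, 11] -> [29] and [29, 11]
    Split: [29, 11] -> [29] and [11]
    Merge: [29] + [11] -> [11, 29]
  Merge: [29] + [11, 29] -> [11, 29, 29]
  Split: [15, 16, 13] -> [15] and [16, 13]
    Split: [16, 13] -> [16] and [13]
    Merge: [16] + [13] -> [13, 16]
  Merge: [15] + [13, 16] -> [13, 15, 16]
Merge: [11, 29, 29] + [13, 15, 16] -> [11, 13, 15, 16, 29, 29]

Final sorted array: [11, 13, 15, 16, 29, 29]

The merge sort proceeds by recursively splitting the array and merging sorted halves.
After all merges, the sorted array is [11, 13, 15, 16, 29, 29].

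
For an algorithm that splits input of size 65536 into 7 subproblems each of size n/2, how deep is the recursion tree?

For divide and conquer with division factor 2:

Problem sizes at each level:
Level 0: 65536
Level 1: 32768
Level 2: 16384
Level 3: 8192
Level 4: 4096
Level 5: 2048
Level 6: 1024
Level 7: 512
Level 8: 256
Level 9: 128
Level 10: 64
Level 11: 32
Level 12: 16
Level 13: 8
Level 14: 4
Level 15: 2
Level 16: 1

The root is level 0 and the size-1 base case is level 16 (the tree spans levels 0 through 16, i.e. 17 levels counting the root), so the depth is the number of divisions: log_2(65536) = 16

The recursion tree depth is log_2(65536) = 16. At each level, the problem size is divided by 2, so it takes 16 divisions to reduce to a base case of size 1. The algorithm makes 7 recursive calls at each level.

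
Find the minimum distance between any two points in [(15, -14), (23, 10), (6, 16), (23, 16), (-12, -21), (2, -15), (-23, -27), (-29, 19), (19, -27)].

Computing all pairwise distances among 9 points:

d((15, -14), (23, 10)) = 25.2982
d((15, -14), (6, 16)) = 31.3209
d((15, -14), (23, 16)) = 31.0483
d((15, -14), (-12, -21)) = 27.8927
d((15, -14), (2, -15)) = 13.0384
d((15, -14), (-23, -27)) = 40.1622
d((15, -14), (-29, 19)) = 55.0
d((15, -14), (19, -27)) = 13.6015
d((23, 10), (6, 16)) = 18.0278
d((23, 10), (23, 16)) = 6.0 <-- minimum
d((23, 10), (-12, -21)) = 46.7547
d((23, 10), (2, -15)) = 32.6497
d((23, 10), (-23, -27)) = 59.0339
d((23, 10), (-29, 19)) = 52.7731
d((23, 10), (19, -27)) = 37.2156
d((6, 16), (23, 16)) = 17.0
d((6, 16), (-12, -21)) = 41.1461
d((6, 16), (2, -15)) = 31.257
d((6, 16), (-23, -27)) = 51.8652
d((6, 16), (-29, 19)) = 35.1283
d((6, 16), (19, -27)) = 44.9222
d((23, 16), (-12, -21)) = 50.9313
d((23, 16), (2, -15)) = 37.4433
d((23, 16), (-23, -27)) = 62.9682
d((23, 16), (-29, 19)) = 52.0865
d((23, 16), (19, -27)) = 43.1856
d((-12, -21), (2, -15)) = 15.2315
d((-12, -21), (-23, -27)) = 12.53
d((-12, -21), (-29, 19)) = 43.4626
d((-12, -21), (19, -27)) = 31.5753
d((2, -15), (-23, -27)) = 27.7308
d((2, -15), (-29, 19)) = 46.0109
d((2, -15), (19, -27)) = 20.8087
d((-23, -27), (-29, 19)) = 46.3897
d((-23, -27), (19, -27)) = 42.0
d((-29, 19), (19, -27)) = 66.4831

Closest pair: (23, 10) and (23, 16) with distance 6.0

The closest pair is (23, 10) and (23, 16) with Euclidean distance 6.0. For 9 points, brute-force pairwise comparison is shown above. For large n, the divide-and-conquer algorithm (sort by x, recurse on halves, check the dividing strip) achieves O(n log n).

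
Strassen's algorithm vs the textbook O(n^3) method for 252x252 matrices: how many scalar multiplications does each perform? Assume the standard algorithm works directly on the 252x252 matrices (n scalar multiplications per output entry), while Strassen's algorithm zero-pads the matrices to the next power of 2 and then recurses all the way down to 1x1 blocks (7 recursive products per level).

Matrix multiplication for 252x252 matrices:

Strassen's algorithm requires power-of-2 dimensions. Pad 252x252 to 256x256 (next power of 2).

Standard algorithm: 252^3 = 16003008 multiplications
Strassen's algorithm: 7^(log2(256)) = 7^8 = 5764801 multiplications
Savings: 16003008 - 5764801 = 10238207 multiplications

Standard: 16003008 multiplications (252^3). Strassen: 5764801 multiplications (7^8, after padding to 256x256). Strassen reduces 8 recursive multiplications to 7 at each level.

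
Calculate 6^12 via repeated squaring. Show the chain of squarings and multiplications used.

Computing 6^12 by squaring (build up from 6^1; each line after the first costs one multiplication):

6^1 = 6
6^2 = (6^1)^2 = 6^2 = 36
6^3 = 6 * 6^2 = 6 * 36 = 216
6^6 = (6^3)^2 = 216^2 = 46656
6^12 = (6^6)^2 = 46656^2 = 2176782336

Result: 2176782336
Multiplications needed: 4 (4 lines after 6^1)

6^12 = 2176782336. Using exponentiation by squaring, this requires 4 multiplications. The key idea: if the exponent is even, square the half-power; if odd, multiply by the base once.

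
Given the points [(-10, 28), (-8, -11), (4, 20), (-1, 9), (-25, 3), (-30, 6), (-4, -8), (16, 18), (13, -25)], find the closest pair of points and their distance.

Computing all pairwise distances among 9 points:

d((-10, 28), (-8, -11)) = 39.0512
d((-10, 28), (4, 20)) = 16.1245
d((-10, 28), (-1, 9)) = 21.0238
d((-10, 28), (-25, 3)) = 29.1548
d((-10, 28), (-30, 6)) = 29.7321
d((-10, 28), (-4, -8)) = 36.4966
d((-10, 28), (16, 18)) = 27.8568
d((-10, 28), (13, -25)) = 57.7754
d((-8, -11), (4, 20)) = 33.2415
d((-8, -11), (-1, 9)) = 21.1896
d((-8, -11), (-25, 3)) = 22.0227
d((-8, -11), (-30, 6)) = 27.8029
d((-8, -11), (-4, -8)) = 5.0 <-- minimum
d((-8, -11), (16, 18)) = 37.6431
d((-8, -11), (13, -25)) = 25.2389
d((4, 20), (-1, 9)) = 12.083
d((4, 20), (-25, 3)) = 33.6155
d((4, 20), (-30, 6)) = 36.7696
d((4, 20), (-4, -8)) = 29.1204
d((4, 20), (16, 18)) = 12.1655
d((4, 20), (13, -25)) = 45.8912
d((-1, 9), (-25, 3)) = 24.7386
d((-1, 9), (-30, 6)) = 29.1548
d((-1, 9), (-4, -8)) = 17.2627
d((-1, 9), (16, 18)) = 19.2354
d((-1, 9), (13, -25)) = 36.7696
d((-25, 3), (-30, 6)) = 5.831
d((-25, 3), (-4, -8)) = 23.7065
d((-25, 3), (16, 18)) = 43.6578
d((-25, 3), (13, -25)) = 47.2017
d((-30, 6), (-4, -8)) = 29.5296
d((-30, 6), (16, 18)) = 47.5395
d((-30, 6), (13, -25)) = 53.0094
d((-4, -8), (16, 18)) = 32.8024
d((-4, -8), (13, -25)) = 24.0416
d((16, 18), (13, -25)) = 43.1045

Closest pair: (-8, -11) and (-4, -8) with distance 5.0

The closest pair is (-8, -11) and (-4, -8) with Euclidean distance 5.0. For 9 points, brute-force pairwise comparison is shown above. For large n, the divide-and-conquer algorithm (sort by x, recurse on halves, check the dividing strip) achieves O(n log n).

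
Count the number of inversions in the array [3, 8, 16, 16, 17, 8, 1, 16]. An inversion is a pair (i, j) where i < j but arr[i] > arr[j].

Finding inversions in [3, 8, 16, 16, 17, 8, 1, 16]:

(0, 6): arr[0]=3 > arr[6]=1
(1, 6): arr[1]=8 > arr[6]=1
(2, 5): arr[2]=16 > arr[5]=8
(2, 6): arr[2]=16 > arr[6]=1
(3, 5): arr[3]=16 > arr[5]=8
(3, 6): arr[3]=16 > arr[6]=1
(4, 5): arr[4]=17 > arr[5]=8
(4, 6): arr[4]=17 > arr[6]=1
(4, 7): arr[4]=17 > arr[7]=16
(5, 6): arr[5]=8 > arr[6]=1

Total inversions: 10

The array has 10 inversion(s): (0,6), (1,6), (2,5), (2,6), (3,5), (3,6), (4,5), (4,6), (4,7), (5,6). Each pair (i,j) satisfies i < j and arr[i] > arr[j].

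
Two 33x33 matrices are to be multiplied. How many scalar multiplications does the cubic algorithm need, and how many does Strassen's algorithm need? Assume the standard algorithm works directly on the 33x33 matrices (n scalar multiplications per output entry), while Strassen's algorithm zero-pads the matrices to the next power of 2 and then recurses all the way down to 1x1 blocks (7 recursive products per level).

Matrix multiplication for 33x33 matrices:

Strassen's algorithm requires power-of-2 dimensions. Pad 33x33 to 64x64 (next power of 2).

Standard algorithm: 33^3 = 35937 multiplications
Strassen's algorithm: 7^(log2(64)) = 7^6 = 117649 multiplications
Difference: 35937 - 117649 = -81712 (Strassen uses MORE here due to padding overhead — for small or just-over-power-of-2 n, padding can outweigh the per-level savings)

Standard: 35937 multiplications (33^3). Strassen: 117649 multiplications (7^6, after padding to 64x64). Strassen reduces 8 recursive multiplications to 7 at each level.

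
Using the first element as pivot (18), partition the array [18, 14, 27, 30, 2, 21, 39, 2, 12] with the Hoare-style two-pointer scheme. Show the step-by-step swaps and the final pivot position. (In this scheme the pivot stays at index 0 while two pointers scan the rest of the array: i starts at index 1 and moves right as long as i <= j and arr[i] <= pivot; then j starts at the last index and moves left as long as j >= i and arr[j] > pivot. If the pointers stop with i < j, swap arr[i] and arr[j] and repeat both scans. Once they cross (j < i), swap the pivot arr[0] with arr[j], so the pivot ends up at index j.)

Hoare-style two-pointer partition with pivot = 18:

Initial array: [18, 14, 27, 30, 2, 21, 39, 2, 12]

Pointers start at i = 1, j = 8.
i stops at index 2 (arr[2]=27 > 18), j stops at index 8 (arr[8]=12 <= 18): swap arr[2] and arr[8], array becomes [18, 14, 12, 30, 2, 21, 39, 2, 27]
i stops at index 3 (arr[3]=30 > 18), j stops at index 7 (arr[7]=2 <= 18): swap arr[3] and arr[7], array becomes [18, 14, 12, 2, 2, 21, 39, 30, 27]
i ends at 5, j ends at 4: the pointers have crossed (j < i), so scanning stops.

Swap pivot arr[0] with arr[4] to place pivot at position 4: [2, 14, 12, 2, 18, 21, 39, 30, 27]
Pivot position: 4

After partitioning with pivot 18, the array becomes [2, 14, 12, 2, 18, 21, 39, 30, 27]. The pivot is placed at index 4. All elements to the left of the pivot are <= 18, and all elements to the right are > 18.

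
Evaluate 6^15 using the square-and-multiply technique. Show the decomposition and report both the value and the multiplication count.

Computing 6^15 by squaring (build up from 6^1; each line after the first costs one multiplication):

6^1 = 6
6^2 = (6^1)^2 = 6^2 = 36
6^3 = 6 * 6^2 = 6 * 36 = 216
6^6 = (6^3)^2 = 216^2 = 46656
6^7 = 6 * 6^6 = 6 * 46656 = 279936
6^14 = (6^7)^2 = 279936^2 = 78364164096
6^15 = 6 * 6^14 = 6 * 78364164096 = 470184984576

Result: 470184984576
Multiplications needed: 6 (6 lines after 6^1)

6^15 = 470184984576. Using exponentiation by squaring, this requires 6 multiplications. The key idea: if the exponent is even, square the half-power; if odd, multiply by the base once.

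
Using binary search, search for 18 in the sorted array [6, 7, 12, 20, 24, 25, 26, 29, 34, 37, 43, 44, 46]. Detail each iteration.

Binary search for 18 in [6, 7, 12, 20, 24, 25, 26, 29, 34, 37, 43, 44, 46]:

lo=0, hi=12, mid=6, arr[mid]=26 -> 26 > 18, search left half
lo=0, hi=5, mid=2, arr[mid]=12 -> 12 < 18, search right half
lo=3, hi=5, mid=4, arr[mid]=24 -> 24 > 18, search left half
lo=3, hi=3, mid=3, arr[mid]=20 -> 20 > 18, search left half
lo=3 > hi=2, target 18 not found

Binary search determines that 18 is not in the array after 4 comparisons. The search space was exhausted without finding the target.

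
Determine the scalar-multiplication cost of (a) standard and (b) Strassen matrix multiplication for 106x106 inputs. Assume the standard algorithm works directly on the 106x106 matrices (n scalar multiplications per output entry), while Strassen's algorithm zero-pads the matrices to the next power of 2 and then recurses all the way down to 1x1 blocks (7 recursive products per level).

Matrix multiplication for 106x106 matrices:

Strassen's algorithm requires power-of-2 dimensions. Pad 106x106 to 128x128 (next power of 2).

Standard algorithm: 106^3 = 1191016 multiplications
Strassen's algorithm: 7^(log2(128)) = 7^7 = 823543 multiplications
Savings: 1191016 - 823543 = 367473 multiplications

Standard: 1191016 multiplications (106^3). Strassen: 823543 multiplications (7^7, after padding to 128x128). Strassen reduces 8 recursive multiplications to 7 at each level.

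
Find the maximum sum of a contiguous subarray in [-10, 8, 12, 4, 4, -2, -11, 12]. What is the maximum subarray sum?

Using Kadane's algorithm on [-10, 8, 12, 4, 4, -2, -11, 12]:

Scanning through the array:
Position 1 (value 8): max_ending_here = 8, max_so_far = 8
Position 2 (value 12): max_ending_here = 20, max_so_far = 20
Position 3 (value 4): max_ending_here = 24, max_so_far = 24
Position 4 (value 4): max_ending_here = 28, max_so_far = 28
Position 5 (value -2): max_ending_here = 26, max_so_far = 28
Position 6 (value -11): max_ending_here = 15, max_so_far = 28
Position 7 (value 12): max_ending_here = 27, max_so_far = 28

Maximum subarray: [8, 12, 4, 4]
Maximum sum: 28

The maximum subarray is [8, 12, 4, 4] with sum 28. This subarray runs from index 1 to index 4.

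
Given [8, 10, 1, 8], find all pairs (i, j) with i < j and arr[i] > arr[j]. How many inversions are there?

Finding inversions in [8, 10, 1, 8]:

(0, 2): arr[0]=8 > arr[2]=1
(1, 2): arr[1]=10 > arr[2]=1
(1, 3): arr[1]=10 > arr[3]=8

Total inversions: 3

The array has 3 inversion(s): (0,2), (1,2), (1,3). Each pair (i,j) satisfies i < j and arr[i] > arr[j].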